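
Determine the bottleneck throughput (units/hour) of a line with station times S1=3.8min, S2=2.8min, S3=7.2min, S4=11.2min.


Bottleneck = longest station time
Station times: [3.8, 2.8, 7.2, 11.2]
Max = 11.2 min
Rate = 60 / 11.2
= 5.36 units/hour (bottleneck: 11.2min)


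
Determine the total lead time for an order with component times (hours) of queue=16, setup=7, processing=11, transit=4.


Lead time = queue + setup + processing + transit
= 16 + 7 + 11 + 4
= 38 hours


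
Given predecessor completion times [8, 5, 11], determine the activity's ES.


ES = max of all predecessor completion times
Predecessors: [8, 5, 11]
ES = max(8, 5, 11)
= 11


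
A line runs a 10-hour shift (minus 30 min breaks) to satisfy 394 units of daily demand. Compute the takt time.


Available = 10×60 - 30 = 570 min
Takt time = 570 / 394
= 1.45 min/unit


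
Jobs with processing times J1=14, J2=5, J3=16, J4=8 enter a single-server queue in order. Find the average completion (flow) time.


Completion times:
  J1: completes at 14
  J2: completes at 19
  J3: completes at 35
  J4: completes at 43
Sum = 111
Average = 111/4
= 27.75


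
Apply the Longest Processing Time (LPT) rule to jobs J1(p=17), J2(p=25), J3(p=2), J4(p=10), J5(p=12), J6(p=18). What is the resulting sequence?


LPT: sort by longest processing time first
  J2: p=25
  J6: p=18
  J1: p=17
  J5: p=12
  J4: p=10
  J3: p=2
Order: J2 → J6 → J1 → J5 → J4 → J3


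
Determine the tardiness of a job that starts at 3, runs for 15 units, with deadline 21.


Completion = start + processing = 3 + 15 = 18
Tardiness = max(0, C - d) = max(0, 18 - 21)
= max(0, -3)
= 0


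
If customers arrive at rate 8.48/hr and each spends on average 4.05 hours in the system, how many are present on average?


Little's law: L = λ × W
= 8.48 × 4.05
= 34.34


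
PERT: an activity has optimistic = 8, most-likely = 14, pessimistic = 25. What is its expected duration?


te = (o + 4m + p) / 6
= (8 + 4×14 + 25) / 6
= (8 + 56 + 25) / 6
= 89 / 6
= 14.83


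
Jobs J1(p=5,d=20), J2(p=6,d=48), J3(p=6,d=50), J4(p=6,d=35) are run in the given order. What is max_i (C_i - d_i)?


Lateness per job (L = C - d):
  J1: C=5, d=20, L=-15
  J2: C=11, d=48, L=-37
  J3: C=17, d=50, L=-33
  J4: C=23, d=35, L=-12
Lmax = max(-15, -37, -33, -12)
= -12


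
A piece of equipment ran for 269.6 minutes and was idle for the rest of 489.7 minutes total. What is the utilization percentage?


Utilization = busy / total × 100
= 269.6 / 489.7 × 100
= 55.1%


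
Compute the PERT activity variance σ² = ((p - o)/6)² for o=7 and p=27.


σ² = ((p - o) / 6)² = (p - o)² / 36
= (27 - 7)² / 36
= 20² / 36
= 400 / 36
= 11.1111


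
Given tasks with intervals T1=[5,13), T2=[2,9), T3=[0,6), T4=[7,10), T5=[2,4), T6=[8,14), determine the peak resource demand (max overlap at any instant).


Check each time point for overlaps:
  t=8: 4 tasks active (T1, T2, T4, T6)
Max concurrent = 4


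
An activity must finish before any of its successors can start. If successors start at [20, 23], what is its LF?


LF = min of all successor start times
Successors start at: [20, 23]
LF = min(20, 23)
= 20


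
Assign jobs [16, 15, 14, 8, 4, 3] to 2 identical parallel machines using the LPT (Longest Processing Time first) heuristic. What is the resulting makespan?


Jobs (LPT sorted): [16, 15, 14, 8, 4, 3]
Machines: 2
  J=16 → Machine 1 (load: 0+16=16)
  J=15 → Machine 2 (load: 0+15=15)
  J=14 → Machine 2 (load: 15+14=29)
  J=8 → Machine 1 (load: 16+8=24)
  J=4 → Machine 1 (load: 24+4=28)
  J=3 → Machine 1 (load: 28+3=31)
Machine loads: [31, 29]
Makespan = max = 31 time units


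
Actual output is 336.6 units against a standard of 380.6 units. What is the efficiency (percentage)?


Efficiency = (actual / standard) × 100
= (336.6 / 380.6) × 100
= 88.4%


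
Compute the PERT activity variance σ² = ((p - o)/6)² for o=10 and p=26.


σ² = ((p - o) / 6)² = (p - o)² / 36
= (26 - 10)² / 36
= 16² / 36
= 256 / 36
= 7.1111


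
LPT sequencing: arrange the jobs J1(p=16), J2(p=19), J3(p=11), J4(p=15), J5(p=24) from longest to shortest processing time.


LPT: sort by longest processing time first
  J5: p=24
  J2: p=19
  J1: p=16
  J4: p=15
  J3: p=11
Order: J5 → J2 → J1 → J4 → J3


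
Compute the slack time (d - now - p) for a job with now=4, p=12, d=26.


Slack = due - current_time - processing
= 26 - 4 - 12
= 10


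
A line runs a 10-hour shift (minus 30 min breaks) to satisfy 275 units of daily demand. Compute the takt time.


Available = 10×60 - 30 = 570 min
Takt time = 570 / 275
= 2.07 min/unit


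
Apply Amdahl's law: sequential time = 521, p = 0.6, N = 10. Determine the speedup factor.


Amdahl's law: T_p = T × ((1-p) + p/N)
= 521 × ((1-0.6) + 0.6/10)
= 521 × (0.40 + 0.0600)
= 521 × 0.4600
= 239.66
Speedup = 521/239.66
= 2.17×


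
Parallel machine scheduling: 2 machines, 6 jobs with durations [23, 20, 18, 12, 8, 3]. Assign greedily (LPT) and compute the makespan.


Jobs (LPT sorted): [23, 20, 18, 12, 8, 3]
Machines: 2
  J=23 → Machine 1 (load: 0+23=23)
  J=20 → Machine 2 (load: 0+20=20)
  J=18 → Machine 2 (load: 20+18=38)
  J=12 → Machine 1 (load: 23+12=35)
  J=8 → Machine 1 (load: 35+8=43)
  J=3 → Machine 2 (load: 38+3=41)
Machine loads: [43, 41]
Makespan = max = 43 time units


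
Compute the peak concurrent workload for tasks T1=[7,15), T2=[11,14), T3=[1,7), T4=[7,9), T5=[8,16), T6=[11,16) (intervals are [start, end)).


Check each time point for overlaps:
  t=11: 4 tasks active (T1, T2, T5, T6)
Max concurrent = 4


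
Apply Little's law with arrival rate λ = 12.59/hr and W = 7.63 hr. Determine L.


Little's law: L = λ × W
= 12.59 × 7.63
= 96.06


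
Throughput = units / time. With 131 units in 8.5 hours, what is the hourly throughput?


Throughput = units / time
= 131 / 8.5
= 15.4 units/hour


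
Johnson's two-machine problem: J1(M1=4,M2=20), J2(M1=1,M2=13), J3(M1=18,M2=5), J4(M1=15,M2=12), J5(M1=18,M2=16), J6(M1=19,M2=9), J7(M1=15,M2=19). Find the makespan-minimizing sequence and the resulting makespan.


Johnson's rule:
Group 1 (M1≤M2, sort by M1): ['J2', 'J1', 'J7']
Group 2 (M1>M2, sort desc M2): ['J5', 'J4', 'J6', 'J3']
Sequence: J2 → J1 → J7 → J5 → J4 → J6 → J3
Makespan calculation:
  J2: M1 done=1, M2 done=14
  J1: M1 done=5, M2 done=34
  J7: M1 done=20, M2 done=53
  J5: M1 done=38, M2 done=69
  J4: M1 done=53, M2 done=81
  J6: M1 done=72, M2 done=90
  J3: M1 done=90, M2 done=95
= Sequence: J2 → J1 → J7 → J5 → J4 → J6 → J3, Makespan: 95


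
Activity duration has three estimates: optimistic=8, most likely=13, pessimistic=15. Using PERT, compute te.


te = (o + 4m + p) / 6
= (8 + 4×13 + 15) / 6
= (8 + 52 + 15) / 6
= 75 / 6
= 12.50


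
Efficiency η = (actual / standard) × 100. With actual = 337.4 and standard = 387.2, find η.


Efficiency = (actual / standard) × 100
= (337.4 / 387.2) × 100
= 87.1%


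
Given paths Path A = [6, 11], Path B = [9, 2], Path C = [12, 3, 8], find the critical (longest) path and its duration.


Path A: 6 + 11 = 17
Path B: 9 + 2 = 11
Path C: 12 + 3 + 8 = 23
Critical path = longest = max(17, 11, 23)
= 23 (Path C)


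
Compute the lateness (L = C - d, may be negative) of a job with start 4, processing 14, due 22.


Completion = 4 + 14 = 18
Lateness = C - d = 18 - 22
= -4


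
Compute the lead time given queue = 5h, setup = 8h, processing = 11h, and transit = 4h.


Lead time = queue + setup + processing + transit
= 5 + 8 + 11 + 4
= 28 hours


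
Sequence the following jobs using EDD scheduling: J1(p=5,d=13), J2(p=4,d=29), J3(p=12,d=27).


EDD: sort by earliest due date
  J1: d=13, p=5
  J3: d=27, p=12
  J2: d=29, p=4
Order: J1 → J3 → J2


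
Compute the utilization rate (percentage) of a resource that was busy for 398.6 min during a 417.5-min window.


Utilization = busy / total × 100
= 398.6 / 417.5 × 100
= 95.5%


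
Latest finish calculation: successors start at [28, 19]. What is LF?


LF = min of all successor start times
Successors start at: [28, 19]
LF = min(28, 19)
= 19


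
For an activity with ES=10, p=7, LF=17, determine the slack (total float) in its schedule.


EF = ES + duration = 10 + 7 = 17
LS = LF - duration = 17 - 7 = 10
Total Float = LF - EF = 17 - 17
(or LS - ES = 10 - 10)
= 0


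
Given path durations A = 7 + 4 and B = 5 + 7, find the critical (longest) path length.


Path A: 7 + 4 = 11
Path B: 5 + 7 = 12
Critical path = longest = max(11, 12)
= 12 (Path B)


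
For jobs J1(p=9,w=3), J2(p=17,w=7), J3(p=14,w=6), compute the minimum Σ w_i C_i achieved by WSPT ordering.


WSPT order (by p/w): J3 → J2 → J1
  J3: C=14, w·C=6×14=84
  J2: C=31, w·C=7×31=217
  J1: C=40, w·C=3×40=120
Σ w·C = 421
= 421


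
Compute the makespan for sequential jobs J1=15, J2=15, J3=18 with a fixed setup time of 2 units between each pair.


Makespan = Σ processing + (n-1) × setup
= (15 + 15 + 18) + (3-1)×2
= 48 + 4
= 52 time units


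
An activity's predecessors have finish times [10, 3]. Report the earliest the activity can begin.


ES = max of all predecessor completion times
Predecessors: [10, 3]
ES = max(10, 3)
= 10


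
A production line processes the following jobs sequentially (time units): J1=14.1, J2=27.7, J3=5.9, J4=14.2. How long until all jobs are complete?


Sequential makespan: sum all processing times
= 14.1 + 27.7 + 5.9 + 14.2
= 61.9 time units


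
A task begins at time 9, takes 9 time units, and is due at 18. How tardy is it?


Completion = start + processing = 9 + 9 = 18
Tardiness = max(0, C - d) = max(0, 18 - 18)
= max(0, 0)
= 0


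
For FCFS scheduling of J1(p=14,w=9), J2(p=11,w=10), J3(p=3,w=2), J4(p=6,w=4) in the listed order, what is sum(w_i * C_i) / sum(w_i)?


Completion times:
  J1: C=14, w×C=9×14=126
  J2: C=25, w×C=10×25=250
  J3: C=28, w×C=2×28=56
  J4: C=34, w×C=4×34=136
Sum w×C = 568
Sum w = 25
Weighted avg = 568/25
= 22.72


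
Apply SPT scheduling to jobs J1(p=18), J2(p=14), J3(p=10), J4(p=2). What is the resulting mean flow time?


SPT order: J4 → J3 → J2 → J1
Completion times:
  J4: C=2
  J3: C=12
  J2: C=26
  J1: C=44
Sum = 84, n = 4
Mean flow = 84/4
= 21.00


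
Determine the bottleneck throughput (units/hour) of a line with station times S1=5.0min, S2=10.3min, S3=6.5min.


Bottleneck = longest station time
Station times: [5.0, 10.3, 6.5]
Max = 10.3 min
Rate = 60 / 10.3
= 5.83 units/hour (bottleneck: 10.3min)


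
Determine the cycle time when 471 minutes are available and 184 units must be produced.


Cycle time = available time / demand
= 471 / 184
= 2.56 min/unit


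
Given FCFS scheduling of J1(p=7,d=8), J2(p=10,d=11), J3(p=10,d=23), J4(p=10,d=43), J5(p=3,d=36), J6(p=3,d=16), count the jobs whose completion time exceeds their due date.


Completion vs due date:
  J1: C=7, d=8 → on time
  J2: C=17, d=11 → TARDY
  J3: C=27, d=23 → TARDY
  J4: C=37, d=43 → on time
  J5: C=40, d=36 → TARDY
  J6: C=43, d=16 → TARDY
Tardy jobs: J2, J3, J5, J6
Count = 4


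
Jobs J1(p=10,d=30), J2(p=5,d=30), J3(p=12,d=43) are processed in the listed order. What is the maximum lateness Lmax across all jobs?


Lateness per job (L = C - d):
  J1: C=10, d=30, L=-20
  J2: C=15, d=30, L=-15
  J3: C=27, d=43, L=-16
Lmax = max(-20, -15, -16)
= -15


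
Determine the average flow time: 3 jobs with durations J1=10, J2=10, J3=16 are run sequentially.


Completion times:
  J1: completes at 10
  J2: completes at 20
  J3: completes at 36
Sum = 66
Average = 66/3
= 22.00


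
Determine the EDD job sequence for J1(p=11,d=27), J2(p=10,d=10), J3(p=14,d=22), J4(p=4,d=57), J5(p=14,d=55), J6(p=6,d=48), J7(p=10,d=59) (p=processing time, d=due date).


EDD: sort by earliest due date
  J2: d=10, p=10
  J3: d=22, p=14
  J1: d=27, p=11
  J6: d=48, p=6
  J5: d=55, p=14
  J4: d=57, p=4
  J7: d=59, p=10
Order: J2 → J3 → J1 → J6 → J5 → J4 → J7


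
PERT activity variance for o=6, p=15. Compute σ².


σ² = ((p - o) / 6)² = (p - o)² / 36
= (15 - 6)² / 36
= 9² / 36
= 81 / 36
= 2.2500


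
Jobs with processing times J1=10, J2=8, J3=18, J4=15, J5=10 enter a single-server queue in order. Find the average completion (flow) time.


Completion times:
  J1: completes at 10
  J2: completes at 18
  J3: completes at 36
  J4: completes at 51
  J5: completes at 61
Sum = 176
Average = 176/5
= 35.20


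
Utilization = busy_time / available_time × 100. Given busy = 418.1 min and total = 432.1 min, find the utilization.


Utilization = busy / total × 100
= 418.1 / 432.1 × 100
= 96.8%


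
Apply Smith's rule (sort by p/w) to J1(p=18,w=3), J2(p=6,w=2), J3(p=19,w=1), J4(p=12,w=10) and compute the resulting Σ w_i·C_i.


WSPT order (by p/w): J4 → J2 → J1 → J3
  J4: C=12, w·C=10×12=120
  J2: C=18, w·C=2×18=36
  J1: C=36, w·C=3×36=108
  J3: C=55, w·C=1×55=55
Σ w·C = 319
= 319


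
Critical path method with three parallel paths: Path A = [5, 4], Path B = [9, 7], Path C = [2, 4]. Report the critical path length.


Path A: 5 + 4 = 9
Path B: 9 + 7 = 16
Path C: 2 + 4 = 6
Critical path = longest = max(9, 16, 6)
= 16 (Path B)


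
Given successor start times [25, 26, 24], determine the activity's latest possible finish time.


LF = min of all successor start times
Successors start at: [25, 26, 24]
LF = min(25, 26, 24)
= 24


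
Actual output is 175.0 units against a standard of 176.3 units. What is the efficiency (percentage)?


Efficiency = (actual / standard) × 100
= (175.0 / 176.3) × 100
= 99.3%


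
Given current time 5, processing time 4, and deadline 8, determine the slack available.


Slack = due - current_time - processing
= 8 - 5 - 4
= -1


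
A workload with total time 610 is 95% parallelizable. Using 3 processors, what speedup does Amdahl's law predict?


Amdahl's law: T_p = T × ((1-p) + p/N)
= 610 × ((1-0.95) + 0.95/3)
= 610 × (0.05 + 0.3167)
= 610 × 0.3667
= 223.67
Speedup = 610/223.67
= 2.73×


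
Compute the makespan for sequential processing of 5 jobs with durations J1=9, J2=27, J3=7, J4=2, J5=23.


Sequential makespan: sum all processing times
= 9 + 27 + 7 + 2 + 23
= 68 time units


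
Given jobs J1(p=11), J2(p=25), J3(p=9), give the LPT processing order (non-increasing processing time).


LPT: sort by longest processing time first
  J2: p=25
  J1: p=11
  J3: p=9
Order: J2 → J1 → J3


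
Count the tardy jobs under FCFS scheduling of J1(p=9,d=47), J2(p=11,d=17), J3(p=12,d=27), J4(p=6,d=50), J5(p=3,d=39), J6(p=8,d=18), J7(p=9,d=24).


Completion vs due date:
  J1: C=9, d=47 → on time
  J2: C=20, d=17 → TARDY
  J3: C=32, d=27 → TARDY
  J4: C=38, d=50 → on time
  J5: C=41, d=39 → TARDY
  J6: C=49, d=18 → TARDY
  J7: C=58, d=24 → TARDY
Tardy jobs: J2, J3, J5, J6, J7
Count = 5


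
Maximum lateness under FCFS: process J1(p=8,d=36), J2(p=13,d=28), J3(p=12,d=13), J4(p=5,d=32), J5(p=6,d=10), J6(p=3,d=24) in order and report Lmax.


Lateness per job (L = C - d):
  J1: C=8, d=36, L=-28
  J2: C=21, d=28, L=-7
  J3: C=33, d=13, L=20
  J4: C=38, d=32, L=6
  J5: C=44, d=10, L=34
  J6: C=47, d=24, L=23
Lmax = max(-28, -7, 20, 6, 34, 23)
= 34


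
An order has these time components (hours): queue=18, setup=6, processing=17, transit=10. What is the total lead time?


Lead time = queue + setup + processing + transit
= 18 + 6 + 17 + 10
= 51 hours


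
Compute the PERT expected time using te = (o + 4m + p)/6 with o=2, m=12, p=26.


te = (o + 4m + p) / 6
= (2 + 4×12 + 26) / 6
= (2 + 48 + 26) / 6
= 76 / 6
= 12.67


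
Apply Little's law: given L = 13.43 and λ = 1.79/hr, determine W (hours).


Little's law: L = λW → W = L / λ
= 13.43 / 1.79
= 7.50 hours


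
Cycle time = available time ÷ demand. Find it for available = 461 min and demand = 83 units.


Cycle time = available time / demand
= 461 / 83
= 5.55 min/unit


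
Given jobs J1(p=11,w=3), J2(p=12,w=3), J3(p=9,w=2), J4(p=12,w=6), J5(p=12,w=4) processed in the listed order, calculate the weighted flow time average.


Completion times:
  J1: C=11, w×C=3×11=33
  J2: C=23, w×C=3×23=69
  J3: C=32, w×C=2×32=64
  J4: C=44, w×C=6×44=264
  J5: C=56, w×C=4×56=224
Sum w×C = 654
Sum w = 18
Weighted avg = 654/18
= 36.33


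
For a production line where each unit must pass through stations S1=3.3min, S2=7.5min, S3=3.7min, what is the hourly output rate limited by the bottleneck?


Bottleneck = longest station time
Station times: [3.3, 7.5, 3.7]
Max = 7.5 min
Rate = 60 / 7.5
= 8.00 units/hour (bottleneck: 7.5min)


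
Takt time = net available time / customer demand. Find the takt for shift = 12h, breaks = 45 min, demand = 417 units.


Available = 12×60 - 45 = 675 min
Takt time = 675 / 417
= 1.62 min/unit


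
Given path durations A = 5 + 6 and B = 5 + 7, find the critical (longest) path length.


Path A: 5 + 6 = 11
Path B: 5 + 7 = 12
Critical path = longest = max(11, 12)
= 12 (Path B)


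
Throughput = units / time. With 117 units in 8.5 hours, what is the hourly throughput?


Throughput = units / time
= 117 / 8.5
= 13.8 units/hour


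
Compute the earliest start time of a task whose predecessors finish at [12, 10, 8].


ES = max of all predecessor completion times
Predecessors: [12, 10, 8]
ES = max(12, 10, 8)
= 12


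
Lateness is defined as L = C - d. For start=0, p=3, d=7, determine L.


Completion = 0 + 3 = 3
Lateness = C - d = 3 - 7
= -4


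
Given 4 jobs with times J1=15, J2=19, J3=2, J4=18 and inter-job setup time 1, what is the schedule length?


Makespan = Σ processing + (n-1) × setup
= (15 + 19 + 2 + 18) + (4-1)×1
= 54 + 3
= 57 time units


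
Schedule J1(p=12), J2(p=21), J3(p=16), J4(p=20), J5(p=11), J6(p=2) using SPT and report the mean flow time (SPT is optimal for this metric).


SPT order: J6 → J5 → J1 → J3 → J4 → J2
Completion times:
  J6: C=2
  J5: C=13
  J1: C=25
  J3: C=41
  J4: C=61
  J2: C=82
Sum = 224, n = 6
Mean flow = 224/6
= 37.33


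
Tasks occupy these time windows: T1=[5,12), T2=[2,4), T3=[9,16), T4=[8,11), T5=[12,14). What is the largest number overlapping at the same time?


Check each time point for overlaps:
  t=9: 3 tasks active (T1, T3, T4)
Max concurrent = 3


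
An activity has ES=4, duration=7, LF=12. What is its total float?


EF = ES + duration = 4 + 7 = 11
LS = LF - duration = 12 - 7 = 5
Total Float = LF - EF = 12 - 11
(or LS - ES = 5 - 4)
= 1


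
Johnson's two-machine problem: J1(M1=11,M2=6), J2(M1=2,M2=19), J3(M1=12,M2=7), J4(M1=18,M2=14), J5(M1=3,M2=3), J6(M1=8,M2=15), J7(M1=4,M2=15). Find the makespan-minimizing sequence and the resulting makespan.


Johnson's rule:
Group 1 (M1≤M2, sort by M1): ['J2', 'J5', 'J7', 'J6']
Group 2 (M1>M2, sort desc M2): ['J4', 'J3', 'J1']
Sequence: J2 → J5 → J7 → J6 → J4 → J3 → J1
Makespan calculation:
  J2: M1 done=2, M2 done=21
  J5: M1 done=5, M2 done=24
  J7: M1 done=9, M2 done=39
  J6: M1 done=17, M2 done=54
  J4: M1 done=35, M2 done=68
  J3: M1 done=47, M2 done=75
  J1: M1 done=58, M2 done=81
= Sequence: J2 → J5 → J7 → J6 → J4 → J3 → J1, Makespan: 81


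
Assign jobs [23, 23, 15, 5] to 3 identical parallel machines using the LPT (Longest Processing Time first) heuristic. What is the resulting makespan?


Jobs (LPT sorted): [23, 23, 15, 5]
Machines: 3
  J=23 → Machine 1 (load: 0+23=23)
  J=23 → Machine 2 (load: 0+23=23)
  J=15 → Machine 3 (load: 0+15=15)
  J=5 → Machine 3 (load: 15+5=20)
Machine loads: [23, 23, 20]
Makespan = max = 23 time units


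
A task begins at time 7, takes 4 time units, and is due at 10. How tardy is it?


Completion = start + processing = 7 + 4 = 11
Tardiness = max(0, C - d) = max(0, 11 - 10)
= max(0, 1)
= 1


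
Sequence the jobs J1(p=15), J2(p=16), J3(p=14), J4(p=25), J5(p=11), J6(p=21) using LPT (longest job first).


LPT: sort by longest processing time first
  J4: p=25
  J6: p=21
  J2: p=16
  J1: p=15
  J3: p=14
  J5: p=11
Order: J4 → J6 → J2 → J1 → J3 → J5


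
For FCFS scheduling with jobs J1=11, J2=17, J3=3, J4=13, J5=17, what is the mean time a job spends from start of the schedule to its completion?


Completion times:
  J1: completes at 11
  J2: completes at 28
  J3: completes at 31
  J4: completes at 44
  J5: completes at 61
Sum = 175
Average = 175/5
= 35.00


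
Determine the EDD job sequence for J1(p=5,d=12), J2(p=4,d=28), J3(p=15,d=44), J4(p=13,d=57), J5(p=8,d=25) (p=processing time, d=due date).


EDD: sort by earliest due date
  J1: d=12, p=5
  J5: d=25, p=8
  J2: d=28, p=4
  J3: d=44, p=15
  J4: d=57, p=13
Order: J1 → J5 → J2 → J3 → J4


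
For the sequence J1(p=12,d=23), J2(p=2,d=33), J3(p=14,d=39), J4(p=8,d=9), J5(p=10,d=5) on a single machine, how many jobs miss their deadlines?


Completion vs due date:
  J1: C=12, d=23 → on time
  J2: C=14, d=33 → on time
  J3: C=28, d=39 → on time
  J4: C=36, d=9 → TARDY
  J5: C=46, d=5 → TARDY
Tardy jobs: J4, J5
Count = 2


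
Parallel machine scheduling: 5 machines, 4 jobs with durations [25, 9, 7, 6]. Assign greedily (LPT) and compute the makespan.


Jobs (LPT sorted): [25, 9, 7, 6]
Machines: 5
  J=25 → Machine 1 (load: 0+25=25)
  J=9 → Machine 2 (load: 0+9=9)
  J=7 → Machine 3 (load: 0+7=7)
  J=6 → Machine 4 (load: 0+6=6)
Machine loads: [25, 9, 7, 6, 0]
Makespan = max = 25 time units


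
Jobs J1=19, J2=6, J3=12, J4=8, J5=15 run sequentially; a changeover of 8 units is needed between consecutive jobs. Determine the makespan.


Makespan = Σ processing + (n-1) × setup
= (19 + 6 + 12 + 8 + 15) + (5-1)×8
= 60 + 32
= 92 time units


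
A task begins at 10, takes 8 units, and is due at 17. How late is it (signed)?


Completion = 10 + 8 = 18
Lateness = C - d = 18 - 17
= 1


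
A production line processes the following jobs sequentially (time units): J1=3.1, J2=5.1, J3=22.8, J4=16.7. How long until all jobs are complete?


Sequential makespan: sum all processing times
= 3.1 + 5.1 + 22.8 + 16.7
= 47.7 time units


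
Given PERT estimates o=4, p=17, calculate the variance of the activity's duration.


σ² = ((p - o) / 6)² = (p - o)² / 36
= (17 - 4)² / 36
= 13² / 36
= 169 / 36
= 4.6944


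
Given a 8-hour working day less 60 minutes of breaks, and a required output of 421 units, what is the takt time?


Available = 8×60 - 60 = 420 min
Takt time = 420 / 421
= 1.00 min/unit


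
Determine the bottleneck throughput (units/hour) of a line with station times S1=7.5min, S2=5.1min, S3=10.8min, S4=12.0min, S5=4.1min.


Bottleneck = longest station time
Station times: [7.5, 5.1, 10.8, 12.0, 4.1]
Max = 12.0 min
Rate = 60 / 12.0
= 5.00 units/hour (bottleneck: 12.0min)


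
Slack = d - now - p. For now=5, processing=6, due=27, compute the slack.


Slack = due - current_time - processing
= 27 - 5 - 6
= 16


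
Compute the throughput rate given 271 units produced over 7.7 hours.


Throughput = units / time
= 271 / 7.7
= 35.2 units/hour


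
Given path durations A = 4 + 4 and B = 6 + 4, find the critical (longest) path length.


Path A: 4 + 4 = 8
Path B: 6 + 4 = 10
Critical path = longest = max(8, 10)
= 10 (Path B)


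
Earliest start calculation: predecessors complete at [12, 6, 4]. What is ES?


ES = max of all predecessor completion times
Predecessors: [12, 6, 4]
ES = max(12, 6, 4)
= 12


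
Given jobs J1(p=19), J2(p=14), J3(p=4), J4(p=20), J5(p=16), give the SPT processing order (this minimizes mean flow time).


SPT: sort by shortest processing time
  J3: p=4
  J2: p=14
  J5: p=16
  J1: p=19
  J4: p=20
Order: J3 → J2 → J5 → J1 → J4


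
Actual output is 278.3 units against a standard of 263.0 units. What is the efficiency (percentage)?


Efficiency = (actual / standard) × 100
= (278.3 / 263.0) × 100
= 105.8%


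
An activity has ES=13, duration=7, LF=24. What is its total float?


EF = ES + duration = 13 + 7 = 20
LS = LF - duration = 24 - 7 = 17
Total Float = LF - EF = 24 - 20
(or LS - ES = 17 - 13)
= 4


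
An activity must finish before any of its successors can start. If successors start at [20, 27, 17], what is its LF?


LF = min of all successor start times
Successors start at: [20, 27, 17]
LF = min(20, 27, 17)
= 17


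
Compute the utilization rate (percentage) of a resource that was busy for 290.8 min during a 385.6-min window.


Utilization = busy / total × 100
= 290.8 / 385.6 × 100
= 75.4%


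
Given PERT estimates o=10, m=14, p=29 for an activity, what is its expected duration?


te = (o + 4m + p) / 6
= (10 + 4×14 + 29) / 6
= (10 + 56 + 29) / 6
= 95 / 6
= 15.83


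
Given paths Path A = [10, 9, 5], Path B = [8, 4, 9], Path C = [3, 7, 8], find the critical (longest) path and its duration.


Path A: 10 + 9 + 5 = 24
Path B: 8 + 4 + 9 = 21
Path C: 3 + 7 + 8 = 18
Critical path = longest = max(24, 21, 18)
= 24 (Path A)


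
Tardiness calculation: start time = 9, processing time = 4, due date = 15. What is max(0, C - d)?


Completion = start + processing = 9 + 4 = 13
Tardiness = max(0, C - d) = max(0, 13 - 15)
= max(0, -2)
= 0


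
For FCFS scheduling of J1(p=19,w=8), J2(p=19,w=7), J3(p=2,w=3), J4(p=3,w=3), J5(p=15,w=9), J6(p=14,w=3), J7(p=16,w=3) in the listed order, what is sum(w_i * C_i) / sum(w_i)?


Completion times:
  J1: C=19, w×C=8×19=152
  J2: C=38, w×C=7×38=266
  J3: C=40, w×C=3×40=120
  J4: C=43, w×C=3×43=129
  J5: C=58, w×C=9×58=522
  J6: C=72, w×C=3×72=216
  J7: C=88, w×C=3×88=264
Sum w×C = 1669
Sum w = 36
Weighted avg = 1669/36
= 46.36


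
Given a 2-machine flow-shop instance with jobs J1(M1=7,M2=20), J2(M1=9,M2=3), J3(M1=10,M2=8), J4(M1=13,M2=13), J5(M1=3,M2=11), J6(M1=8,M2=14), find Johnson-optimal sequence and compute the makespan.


Johnson's rule:
Group 1 (M1≤M2, sort by M1): ['J5', 'J1', 'J6', 'J4']
Group 2 (M1>M2, sort desc M2): ['J3', 'J2']
Sequence: J5 → J1 → J6 → J4 → J3 → J2
Makespan calculation:
  J5: M1 done=3, M2 done=14
  J1: M1 done=10, M2 done=34
  J6: M1 done=18, M2 done=48
  J4: M1 done=31, M2 done=61
  J3: M1 done=41, M2 done=69
  J2: M1 done=50, M2 done=72
= Sequence: J5 → J1 → J6 → J4 → J3 → J2, Makespan: 72


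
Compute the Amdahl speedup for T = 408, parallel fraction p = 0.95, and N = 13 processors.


Amdahl's law: T_p = T × ((1-p) + p/N)
= 408 × ((1-0.95) + 0.95/13)
= 408 × (0.05 + 0.0731)
= 408 × 0.1231
= 50.22
Speedup = 408/50.22
= 8.12×


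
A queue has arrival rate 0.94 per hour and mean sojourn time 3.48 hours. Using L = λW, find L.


Little's law: L = λ × W
= 0.94 × 3.48
= 3.27


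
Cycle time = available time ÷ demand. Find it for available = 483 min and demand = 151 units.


Cycle time = available time / demand
= 483 / 151
= 3.20 min/unit


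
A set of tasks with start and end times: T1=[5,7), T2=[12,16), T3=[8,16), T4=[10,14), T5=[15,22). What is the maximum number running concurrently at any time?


Check each time point for overlaps:
  t=12: 3 tasks active (T2, T3, T4)
Max concurrent = 3


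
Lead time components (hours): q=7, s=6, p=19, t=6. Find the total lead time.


Lead time = queue + setup + processing + transit
= 7 + 6 + 19 + 6
= 38 hours


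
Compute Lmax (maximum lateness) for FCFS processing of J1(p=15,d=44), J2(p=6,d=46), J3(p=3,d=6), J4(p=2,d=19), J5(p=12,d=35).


Lateness per job (L = C - d):
  J1: C=15, d=44, L=-29
  J2: C=21, d=46, L=-25
  J3: C=24, d=6, L=18
  J4: C=26, d=19, L=7
  J5: C=38, d=35, L=3
Lmax = max(-29, -25, 18, 7, 3)
= 18


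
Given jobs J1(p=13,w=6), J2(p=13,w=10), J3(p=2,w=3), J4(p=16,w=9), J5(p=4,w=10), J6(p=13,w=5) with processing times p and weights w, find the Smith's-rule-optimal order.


WSPT (Smith's rule): sort by p/w ascending
  J5: p/w = 4/10 = 0.400
  J3: p/w = 2/3 = 0.667
  J2: p/w = 13/10 = 1.300
  J4: p/w = 16/9 = 1.778
  J1: p/w = 13/6 = 2.167
  J6: p/w = 13/5 = 2.600
Order: J5 → J3 → J2 → J4 → J1 → J6


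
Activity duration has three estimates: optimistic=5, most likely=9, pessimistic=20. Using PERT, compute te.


te = (o + 4m + p) / 6
= (5 + 4×9 + 20) / 6
= (5 + 36 + 20) / 6
= 61 / 6
= 10.17


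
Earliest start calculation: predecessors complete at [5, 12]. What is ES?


ES = max of all predecessor completion times
Predecessors: [5, 12]
ES = max(5, 12)
= 12


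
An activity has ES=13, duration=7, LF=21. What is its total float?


EF = ES + duration = 13 + 7 = 20
LS = LF - duration = 21 - 7 = 14
Total Float = LF - EF = 21 - 20
(or LS - ES = 14 - 13)
= 1


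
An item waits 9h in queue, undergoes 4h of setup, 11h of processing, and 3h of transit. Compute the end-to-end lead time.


Lead time = queue + setup + processing + transit
= 9 + 4 + 11 + 3
= 27 hours


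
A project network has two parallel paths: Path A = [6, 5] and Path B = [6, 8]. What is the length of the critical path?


Path A: 6 + 5 = 11
Path B: 6 + 8 = 14
Critical path = longest = max(11, 14)
= 14 (Path B)


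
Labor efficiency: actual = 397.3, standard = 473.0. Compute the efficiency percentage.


Efficiency = (actual / standard) × 100
= (397.3 / 473.0) × 100
= 84.0%


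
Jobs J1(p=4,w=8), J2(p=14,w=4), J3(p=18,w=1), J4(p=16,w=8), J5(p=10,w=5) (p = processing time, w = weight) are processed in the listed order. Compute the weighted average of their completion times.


Completion times:
  J1: C=4, w×C=8×4=32
  J2: C=18, w×C=4×18=72
  J3: C=36, w×C=1×36=36
  J4: C=52, w×C=8×52=416
  J5: C=62, w×C=5×62=310
Sum w×C = 866
Sum w = 26
Weighted avg = 866/26
= 33.31


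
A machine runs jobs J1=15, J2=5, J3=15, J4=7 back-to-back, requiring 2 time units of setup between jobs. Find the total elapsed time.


Makespan = Σ processing + (n-1) × setup
= (15 + 5 + 15 + 7) + (4-1)×2
= 42 + 6
= 48 time units


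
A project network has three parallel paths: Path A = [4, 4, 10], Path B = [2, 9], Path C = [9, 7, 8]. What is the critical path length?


Path A: 4 + 4 + 10 = 18
Path B: 2 + 9 = 11
Path C: 9 + 7 + 8 = 24
Critical path = longest = max(18, 11, 24)
= 24 (Path C)


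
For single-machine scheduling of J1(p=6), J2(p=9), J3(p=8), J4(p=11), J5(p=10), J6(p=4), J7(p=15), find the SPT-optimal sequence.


SPT: sort by shortest processing time
  J6: p=4
  J1: p=6
  J3: p=8
  J2: p=9
  J5: p=10
  J4: p=11
  J7: p=15
Order: J6 → J1 → J3 → J2 → J5 → J4 → J7


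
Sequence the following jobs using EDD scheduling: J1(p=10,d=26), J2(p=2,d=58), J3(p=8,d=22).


EDD: sort by earliest due date
  J3: d=22, p=8
  J1: d=26, p=10
  J2: d=58, p=2
Order: J3 → J1 → J2


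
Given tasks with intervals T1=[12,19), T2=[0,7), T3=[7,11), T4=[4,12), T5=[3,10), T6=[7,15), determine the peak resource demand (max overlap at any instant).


Check each time point for overlaps:
  t=7: 4 tasks active (T3, T4, T5, T6)
Max concurrent = 4


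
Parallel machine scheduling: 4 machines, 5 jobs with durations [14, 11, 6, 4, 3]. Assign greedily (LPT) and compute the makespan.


Jobs (LPT sorted): [14, 11, 6, 4, 3]
Machines: 4
  J=14 → Machine 1 (load: 0+14=14)
  J=11 → Machine 2 (load: 0+11=11)
  J=6 → Machine 3 (load: 0+6=6)
  J=4 → Machine 4 (load: 0+4=4)
  J=3 → Machine 4 (load: 4+3=7)
Machine loads: [14, 11, 6, 7]
Makespan = max = 14 time units


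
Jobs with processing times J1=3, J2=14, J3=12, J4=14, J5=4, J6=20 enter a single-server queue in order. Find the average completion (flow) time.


Completion times:
  J1: completes at 3
  J2: completes at 17
  J3: completes at 29
  J4: completes at 43
  J5: completes at 47
  J6: completes at 67
Sum = 206
Average = 206/6
= 34.33


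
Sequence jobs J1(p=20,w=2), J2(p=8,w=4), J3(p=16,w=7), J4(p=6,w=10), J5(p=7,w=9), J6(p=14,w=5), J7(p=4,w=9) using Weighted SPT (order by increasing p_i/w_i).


WSPT (Smith's rule): sort by p/w ascending
  J7: p/w = 4/9 = 0.444
  J4: p/w = 6/10 = 0.600
  J5: p/w = 7/9 = 0.778
  J2: p/w = 8/4 = 2.000
  J3: p/w = 16/7 = 2.286
  J6: p/w = 14/5 = 2.800
  J1: p/w = 20/2 = 10.000
Order: J7 → J4 → J5 → J2 → J3 → J6 → J1


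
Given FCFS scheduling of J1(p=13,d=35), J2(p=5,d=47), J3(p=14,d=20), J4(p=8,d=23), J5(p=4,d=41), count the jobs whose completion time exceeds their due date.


Completion vs due date:
  J1: C=13, d=35 → on time
  J2: C=18, d=47 → on time
  J3: C=32, d=20 → TARDY
  J4: C=40, d=23 → TARDY
  J5: C=44, d=41 → TARDY
Tardy jobs: J3, J4, J5
Count = 3


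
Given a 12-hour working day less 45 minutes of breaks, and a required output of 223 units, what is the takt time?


Available = 12×60 - 45 = 675 min
Takt time = 675 / 223
= 3.03 min/unit


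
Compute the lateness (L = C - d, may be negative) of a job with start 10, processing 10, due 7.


Completion = 10 + 10 = 20
Lateness = C - d = 20 - 7
= 13


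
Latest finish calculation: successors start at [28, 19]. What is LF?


LF = min of all successor start times
Successors start at: [28, 19]
LF = min(28, 19)
= 19


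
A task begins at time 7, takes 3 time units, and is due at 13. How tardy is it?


Completion = start + processing = 7 + 3 = 10
Tardiness = max(0, C - d) = max(0, 10 - 13)
= max(0, -3)
= 0


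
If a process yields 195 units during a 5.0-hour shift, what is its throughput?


Throughput = units / time
= 195 / 5.0
= 39.0 units/hour


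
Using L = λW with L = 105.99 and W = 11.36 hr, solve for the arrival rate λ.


Little's law: L = λW → λ = L / W
= 105.99 / 11.36
= 9.33 per hour


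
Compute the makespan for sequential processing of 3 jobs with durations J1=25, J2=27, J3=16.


Sequential makespan: sum all processing times
= 25 + 27 + 16
= 68 time units


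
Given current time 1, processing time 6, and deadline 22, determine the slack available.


Slack = due - current_time - processing
= 22 - 1 - 6
= 15


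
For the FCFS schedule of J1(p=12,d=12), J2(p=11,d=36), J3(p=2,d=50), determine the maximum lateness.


Lateness per job (L = C - d):
  J1: C=12, d=12, L=0
  J2: C=23, d=36, L=-13
  J3: C=25, d=50, L=-25
Lmax = max(0, -13, -25)
= 0


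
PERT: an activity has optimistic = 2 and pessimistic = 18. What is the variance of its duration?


σ² = ((p - o) / 6)² = (p - o)² / 36
= (18 - 2)² / 36
= 16² / 36
= 256 / 36
= 7.1111


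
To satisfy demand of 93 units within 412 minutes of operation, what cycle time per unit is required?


Cycle time = available time / demand
= 412 / 93
= 4.43 min/unit


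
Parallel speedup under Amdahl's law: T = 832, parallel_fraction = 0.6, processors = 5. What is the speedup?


Amdahl's law: T_p = T × ((1-p) + p/N)
= 832 × ((1-0.6) + 0.6/5)
= 832 × (0.40 + 0.1200)
= 832 × 0.5200
= 432.64
Speedup = 832/432.64
= 1.92×


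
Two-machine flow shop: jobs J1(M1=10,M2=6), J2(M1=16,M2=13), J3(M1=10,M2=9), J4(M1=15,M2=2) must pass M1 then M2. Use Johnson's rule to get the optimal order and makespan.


Johnson's rule:
Group 1 (M1≤M2, sort by M1): []
Group 2 (M1>M2, sort desc M2): ['J2', 'J3', 'J1', 'J4']
Sequence: J2 → J3 → J1 → J4
Makespan calculation:
  J2: M1 done=16, M2 done=29
  J3: M1 done=26, M2 done=38
  J1: M1 done=36, M2 done=44
  J4: M1 done=51, M2 done=53
= Sequence: J2 → J3 → J1 → J4, Makespan: 53


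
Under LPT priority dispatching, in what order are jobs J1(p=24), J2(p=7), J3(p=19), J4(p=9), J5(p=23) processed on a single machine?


LPT: sort by longest processing time first
  J1: p=24
  J5: p=23
  J3: p=19
  J4: p=9
  J2: p=7
Order: J1 → J5 → J3 → J4 → J2


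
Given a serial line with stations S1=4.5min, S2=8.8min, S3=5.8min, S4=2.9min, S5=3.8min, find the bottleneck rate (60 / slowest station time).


Bottleneck = longest station time
Station times: [4.5, 8.8, 5.8, 2.9, 3.8]
Max = 8.8 min
Rate = 60 / 8.8
= 6.82 units/hour (bottleneck: 8.8min)


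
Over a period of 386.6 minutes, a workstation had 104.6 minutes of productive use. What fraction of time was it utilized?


Utilization = busy / total × 100
= 104.6 / 386.6 × 100
= 27.1%


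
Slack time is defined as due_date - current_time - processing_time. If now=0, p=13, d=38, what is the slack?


Slack = due - current_time - processing
= 38 - 0 - 13
= 25


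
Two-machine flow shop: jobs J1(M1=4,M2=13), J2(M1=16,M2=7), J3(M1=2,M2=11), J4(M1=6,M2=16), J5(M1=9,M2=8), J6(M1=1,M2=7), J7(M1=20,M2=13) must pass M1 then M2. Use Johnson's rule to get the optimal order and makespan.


Johnson's rule:
Group 1 (M1≤M2, sort by M1): ['J6', 'J3', 'J1', 'J4']
Group 2 (M1>M2, sort desc M2): ['J7', 'J5', 'J2']
Sequence: J6 → J3 → J1 → J4 → J7 → J5 → J2
Makespan calculation:
  J6: M1 done=1, M2 done=8
  J3: M1 done=3, M2 done=19
  J1: M1 done=7, M2 done=32
  J4: M1 done=13, M2 done=48
  J7: M1 done=33, M2 done=61
  J5: M1 done=42, M2 done=69
  J2: M1 done=58, M2 done=76
= Sequence: J6 → J3 → J1 → J4 → J7 → J5 → J2, Makespan: 76


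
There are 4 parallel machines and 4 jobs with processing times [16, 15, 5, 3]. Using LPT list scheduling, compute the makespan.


Jobs (LPT sorted): [16, 15, 5, 3]
Machines: 4
  J=16 → Machine 1 (load: 0+16=16)
  J=15 → Machine 2 (load: 0+15=15)
  J=5 → Machine 3 (load: 0+5=5)
  J=3 → Machine 4 (load: 0+3=3)
Machine loads: [16, 15, 5, 3]
Makespan = max = 16 time units


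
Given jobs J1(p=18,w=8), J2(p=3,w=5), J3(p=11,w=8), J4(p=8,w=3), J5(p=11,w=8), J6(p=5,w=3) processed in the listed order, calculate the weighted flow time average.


Completion times:
  J1: C=18, w×C=8×18=144
  J2: C=21, w×C=5×21=105
  J3: C=32, w×C=8×32=256
  J4: C=40, w×C=3×40=120
  J5: C=51, w×C=8×51=408
  J6: C=56, w×C=3×56=168
Sum w×C = 1201
Sum w = 35
Weighted avg = 1201/35
= 34.31


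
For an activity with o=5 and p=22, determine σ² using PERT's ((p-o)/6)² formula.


σ² = ((p - o) / 6)² = (p - o)² / 36
= (22 - 5)² / 36
= 17² / 36
= 289 / 36
= 8.0278


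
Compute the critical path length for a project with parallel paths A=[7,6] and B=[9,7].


Path A: 7 + 6 = 13
Path B: 9 + 7 = 16
Critical path = longest = max(13, 16)
= 16 (Path B)


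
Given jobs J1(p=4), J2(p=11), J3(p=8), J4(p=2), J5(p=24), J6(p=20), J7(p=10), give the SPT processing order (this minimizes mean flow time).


SPT: sort by shortest processing time
  J4: p=2
  J1: p=4
  J3: p=8
  J7: p=10
  J2: p=11
  J6: p=20
  J5: p=24
Order: J4 → J1 → J3 → J7 → J2 → J6 → J5


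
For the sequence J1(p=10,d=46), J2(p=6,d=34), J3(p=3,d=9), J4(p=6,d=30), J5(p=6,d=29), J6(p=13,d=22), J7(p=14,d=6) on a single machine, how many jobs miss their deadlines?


Completion vs due date:
  J1: C=10, d=46 → on time
  J2: C=16, d=34 → on time
  J3: C=19, d=9 → TARDY
  J4: C=25, d=30 → on time
  J5: C=31, d=29 → TARDY
  J6: C=44, d=22 → TARDY
  J7: C=58, d=6 → TARDY
Tardy jobs: J3, J5, J6, J7
Count = 4


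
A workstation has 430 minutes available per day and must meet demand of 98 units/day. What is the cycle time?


Cycle time = available time / demand
= 430 / 98
= 4.39 min/unit


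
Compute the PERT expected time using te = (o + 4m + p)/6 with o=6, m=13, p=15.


te = (o + 4m + p) / 6
= (6 + 4×13 + 15) / 6
= (6 + 52 + 15) / 6
= 73 / 6
= 12.17


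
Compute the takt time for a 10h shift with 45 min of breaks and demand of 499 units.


Available = 10×60 - 45 = 555 min
Takt time = 555 / 499
= 1.11 min/unit


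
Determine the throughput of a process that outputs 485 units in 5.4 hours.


Throughput = units / time
= 485 / 5.4
= 89.8 units/hour


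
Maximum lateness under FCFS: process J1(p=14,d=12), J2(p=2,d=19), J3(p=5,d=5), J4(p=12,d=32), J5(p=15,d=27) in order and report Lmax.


Lateness per job (L = C - d):
  J1: C=14, d=12, L=2
  J2: C=16, d=19, L=-3
  J3: C=21, d=5, L=16
  J4: C=33, d=32, L=1
  J5: C=48, d=27, L=21
Lmax = max(2, -3, 16, 1, 21)
= 21
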